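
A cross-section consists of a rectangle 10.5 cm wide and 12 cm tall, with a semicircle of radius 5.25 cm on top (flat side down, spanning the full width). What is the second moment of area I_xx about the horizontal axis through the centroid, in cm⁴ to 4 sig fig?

I_xx ≈ 3777 cm⁴

Treat the section as a set of non-overlapping primitives; coordinates are from the bounding-box lower-left.
Rectangular body: 10.5 × 12, A = 126 cm², y = 6 cm, Ī = 1 512 cm⁴.
Semicircular cap: semicircle r = 5.25, A = 43.2951 cm², y = 14.2282 cm, Ī = 83.3814 cm⁴.
Centroid: ȳ = ΣA·y / ΣA = 8.10425 cm.
Transfer each piece to the horizontal axis through the centroid using Ī + A·d² with d = y − 8.10425:
  rectangular body: d = -2.10425 cm → contributes +2069.91 cm⁴
  semicircular cap: d = 6.12392 cm → contributes +1707.05 cm⁴
Total I = 3776.96 cm⁴.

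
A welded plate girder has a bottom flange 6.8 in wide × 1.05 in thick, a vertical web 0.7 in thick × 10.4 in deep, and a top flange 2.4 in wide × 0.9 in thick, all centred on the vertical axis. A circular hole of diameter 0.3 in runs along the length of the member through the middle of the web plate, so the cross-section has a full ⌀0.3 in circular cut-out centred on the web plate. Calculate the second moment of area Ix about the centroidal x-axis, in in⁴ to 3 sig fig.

Ix ≈ 320 in⁴

Break the section into simple shapes (no overlaps), measuring from the bottom-left corner of the bounding box.
Bottom plate: 6.8 × 1.05, A = 7.14 in², y = 0.525 in, Ī = 0.65599 in⁴.
Web plate: 0.7 × 10.4, A = 7.28 in², y = 6.25 in, Ī = 65.617 in⁴.
Top plate: 2.4 × 0.9, A = 2.16 in², y = 11.9 in, Ī = 0.1458 in⁴.
Hole (subtracted): ⌀0.3, A = 0.070686 in², y = 6.25 in, Ī = 0.00039761 in⁴.
Centroid: ȳ = ΣA·y / ΣA = 4.5133 in.
Transfer each piece to the centroidal x-axis using Ī + A·d² with d = y − 4.5133:
  bottom plate: d = -3.9883 in → contributes +114.23 in⁴
  web plate: d = 1.7367 in → contributes +87.576 in⁴
  top plate: d = 7.3867 in → contributes +118 in⁴
  hole: d = 1.7367 in → contributes −0.21361 in⁴
Total I = 319.59 in⁴.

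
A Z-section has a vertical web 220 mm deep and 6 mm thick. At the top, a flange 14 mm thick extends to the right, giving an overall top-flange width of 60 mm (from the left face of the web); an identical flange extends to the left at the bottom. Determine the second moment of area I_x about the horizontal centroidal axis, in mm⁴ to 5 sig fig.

I_x ≈ 2.1390 × 10⁷ mm⁴

Treat the section as a set of non-overlapping primitives; coordinates are from the bounding-box lower-left.
Web: 6 × 220, A = 1 320 mm², y = 110 mm, Ī = 5 324 000 mm⁴.
Top flange (beyond web): 54 × 14, A = 756 mm², y = 213 mm, Ī = 12 348 mm⁴.
Bottom flange (beyond web): 54 × 14, A = 756 mm², y = 7 mm, Ī = 12 348 mm⁴.
Centroid: ȳ = ΣA·y / ΣA = 110 mm.
Transfer each piece to the horizontal centroidal axis using Ī + A·d² with d = y − 110:
  web: d = 0 mm → contributes +5 324 000 mm⁴
  top flange (beyond web): d = 103 mm → contributes +8 032 752 mm⁴
  bottom flange (beyond web): d = -103 mm → contributes +8 032 752 mm⁴
Total I = 21 389 504 mm⁴.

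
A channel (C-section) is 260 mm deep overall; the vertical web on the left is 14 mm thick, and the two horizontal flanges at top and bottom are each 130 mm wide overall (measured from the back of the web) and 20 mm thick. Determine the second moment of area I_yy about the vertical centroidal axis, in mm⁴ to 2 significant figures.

I_yy ≈ 1.4 × 10⁷ mm⁴

Split into non-overlapping primitives; take the origin at the lower-left of the bounding box.
Web: 14 × 260, A = 3 640 mm², x = 7 mm, Ī = 59 453 mm⁴.
Top flange (beyond web): 116 × 20, A = 2 320 mm², x = 72 mm, Ī = 2 601 493 mm⁴.
Bottom flange (beyond web): 116 × 20, A = 2 320 mm², x = 72 mm, Ī = 2 601 493 mm⁴.
Centroid: x̄ = ΣA·x / ΣA = 43.43 mm.
Transfer each piece to the vertical centroidal axis using Ī + A·d² with d = x − 43.43:
  web: d = -36.43 mm → contributes +4 888 967 mm⁴
  top flange (beyond web): d = 28.57 mm → contributes +4 495 828 mm⁴
  bottom flange (beyond web): d = 28.57 mm → contributes +4 495 828 mm⁴
Total I = 13 880 624 mm⁴.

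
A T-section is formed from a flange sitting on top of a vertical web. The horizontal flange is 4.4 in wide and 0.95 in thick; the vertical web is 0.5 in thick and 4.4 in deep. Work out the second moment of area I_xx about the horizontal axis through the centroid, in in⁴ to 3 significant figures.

I_xx ≈ 14.2 in⁴

Decompose the section into non-overlapping parts with the origin at the bottom-left of its bounding rectangle.
Flange: 4.4 × 0.95, A = 4.18 in², y = 4.875 in, Ī = 0.31437 in⁴.
Web: 0.5 × 4.4, A = 2.2 in², y = 2.2 in, Ī = 3.5493 in⁴.
Centroid: ȳ = ΣA·y / ΣA = 3.9526 in.
Transfer each piece to the horizontal axis through the centroid using Ī + A·d² with d = y − 3.9526:
  flange: d = 0.92241 in → contributes +3.8709 in⁴
  web: d = -1.7526 in → contributes +10.307 in⁴
Total I = 14.178 in⁴.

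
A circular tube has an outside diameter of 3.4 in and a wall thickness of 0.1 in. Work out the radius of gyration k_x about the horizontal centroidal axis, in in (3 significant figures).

k_x ≈ 1.17 in

Treat the section as a set of non-overlapping primitives; coordinates are from the bounding-box lower-left.
Outer circle: ⌀3.4, A = 9.0792 in², y = 1.7 in, Ī = 6.5597 in⁴.
Bore (subtracted): ⌀3.2, A = 8.0425 in², y = 1.7 in, Ī = 5.1472 in⁴.
By symmetry the centroid is at mid-height, ȳ = 1.7 in.
All pieces are centred on the horizontal centroidal axis, so I = ΣĪ (holes subtracted) = 1.4125 in⁴.
Radius of gyration: k = √(I/A) = √(1.4125 / 1.0367) = 1.1673 in.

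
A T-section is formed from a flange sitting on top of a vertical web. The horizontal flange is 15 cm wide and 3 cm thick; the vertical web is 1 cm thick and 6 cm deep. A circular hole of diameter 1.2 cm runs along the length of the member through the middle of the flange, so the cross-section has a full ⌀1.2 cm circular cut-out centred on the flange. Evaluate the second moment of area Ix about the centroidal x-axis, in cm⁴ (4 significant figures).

Decompose the section into non-overlapping parts with the origin at the bottom-left of its bounding rectangle.
Flange: 15 × 3, A = 45 cm², y = 7.5 cm, Ī = 33.75 cm⁴.
Web: 1 × 6, A = 6 cm², y = 3 cm, Ī = 18 cm⁴.
Hole (subtracted): ⌀1.2, A = 1.13097 cm², y = 7.5 cm, Ī = 0.101788 cm⁴.
Centroid: ȳ = ΣA·y / ΣA = 6.95858 cm.
Transfer each piece to the centroidal x-axis using Ī + A·d² with d = y − 6.95858:
  flange: d = 0.541418 cm → contributes +46.941 cm⁴
  web: d = -3.95858 cm → contributes +112.022 cm⁴
  hole: d = 0.541418 cm → contributes −0.433314 cm⁴
Total I = 158.53 cm⁴.

Ix ≈ 158.5 cm⁴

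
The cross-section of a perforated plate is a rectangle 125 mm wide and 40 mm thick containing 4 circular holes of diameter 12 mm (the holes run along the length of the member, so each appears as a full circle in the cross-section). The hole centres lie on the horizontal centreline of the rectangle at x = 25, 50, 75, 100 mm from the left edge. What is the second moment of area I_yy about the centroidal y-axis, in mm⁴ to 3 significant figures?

Split into non-overlapping primitives; take the origin at the lower-left of the bounding box.
Plate: 125 × 40, A = 5 000 mm², x = 62.5 mm, Ī = 6 510 417 mm⁴.
Hole 1 (subtracted): ⌀12, A = 113.1 mm², x = 25 mm, Ī = 1017.9 mm⁴.
Hole 2 (subtracted): ⌀12, A = 113.1 mm², x = 50 mm, Ī = 1017.9 mm⁴.
Hole 3 (subtracted): ⌀12, A = 113.1 mm², x = 75 mm, Ī = 1017.9 mm⁴.
Hole 4 (subtracted): ⌀12, A = 113.1 mm², x = 100 mm, Ī = 1017.9 mm⁴.
By symmetry the centroid is at mid-width, x̄ = 62.5 mm.
Transfer each piece to the centroidal y-axis using Ī + A·d² with d = x − 62.5:
  plate: d = 0 mm → contributes +6 510 417 mm⁴
  hole 1: d = -37.5 mm → contributes −160 061 mm⁴
  hole 2: d = -12.5 mm → contributes −18 689 mm⁴
  hole 3: d = 12.5 mm → contributes −18 689 mm⁴
  hole 4: d = 37.5 mm → contributes −160 061 mm⁴
Total I = 6 152 916 mm⁴.

I_yy ≈ 6.15 × 10⁶ mm⁴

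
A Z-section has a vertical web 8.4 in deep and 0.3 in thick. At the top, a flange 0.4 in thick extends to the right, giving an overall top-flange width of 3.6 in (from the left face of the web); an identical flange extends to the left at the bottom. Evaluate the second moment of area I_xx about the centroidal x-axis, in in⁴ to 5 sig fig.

I_xx ≈ 57.093 in⁴

Decompose the section into non-overlapping parts with the origin at the bottom-left of its bounding rectangle.
Web: 0.3 × 8.4, A = 2.52 in², y = 4.2 in, Ī = 14.8176 in⁴.
Top flange (beyond web): 3.3 × 0.4, A = 1.32 in², y = 8.2 in, Ī = 0.0176 in⁴.
Bottom flange (beyond web): 3.3 × 0.4, A = 1.32 in², y = 0.2 in, Ī = 0.0176 in⁴.
Centroid: ȳ = ΣA·y / ΣA = 4.2 in.
Transfer each piece to the centroidal x-axis using Ī + A·d² with d = y − 4.2:
  web: d = 0 in → contributes +14.8176 in⁴
  top flange (beyond web): d = 4 in → contributes +21.1376 in⁴
  bottom flange (beyond web): d = -4 in → contributes +21.1376 in⁴
Total I = 57.0928 in⁴.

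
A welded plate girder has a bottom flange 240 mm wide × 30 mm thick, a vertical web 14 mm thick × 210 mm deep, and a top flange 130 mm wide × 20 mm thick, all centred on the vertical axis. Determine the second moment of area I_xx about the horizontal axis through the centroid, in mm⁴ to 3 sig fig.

Treat the section as a set of non-overlapping primitives; coordinates are from the bounding-box lower-left.
Bottom plate: 240 × 30, A = 7 200 mm², y = 15 mm, Ī = 540 000 mm⁴.
Web plate: 14 × 210, A = 2 940 mm², y = 135 mm, Ī = 10 804 500 mm⁴.
Top plate: 130 × 20, A = 2 600 mm², y = 250 mm, Ī = 86 667 mm⁴.
Centroid: ȳ = ΣA·y / ΣA = 90.651 mm.
Transfer each piece to the horizontal axis through the centroid using Ī + A·d² with d = y − 90.651:
  bottom plate: d = -75.651 mm → contributes +41 746 667 mm⁴
  web plate: d = 44.349 mm → contributes +16 586 863 mm⁴
  top plate: d = 159.35 mm → contributes +66 105 729 mm⁴
Total I = 124 439 259 mm⁴.

I_xx ≈ 1.24 × 10⁸ mm⁴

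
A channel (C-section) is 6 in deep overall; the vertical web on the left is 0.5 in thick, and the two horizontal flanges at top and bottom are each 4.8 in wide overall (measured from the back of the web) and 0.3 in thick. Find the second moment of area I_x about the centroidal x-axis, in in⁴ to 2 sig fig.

Decompose the section into non-overlapping parts with the origin at the bottom-left of its bounding rectangle.
Web: 0.5 × 6, A = 3 in², y = 3 in, Ī = 9 in⁴.
Top flange (beyond web): 4.3 × 0.3, A = 1.29 in², y = 5.85 in, Ī = 0.009675 in⁴.
Bottom flange (beyond web): 4.3 × 0.3, A = 1.29 in², y = 0.15 in, Ī = 0.009675 in⁴.
By symmetry the centroid is at mid-height, ȳ = 3 in.
Transfer each piece to the centroidal x-axis using Ī + A·d² with d = y − 3:
  web: d = 0 in → contributes +9 in⁴
  top flange (beyond web): d = 2.85 in → contributes +10.49 in⁴
  bottom flange (beyond web): d = -2.85 in → contributes +10.49 in⁴
Total I = 29.98 in⁴.

I_x ≈ 30 in⁴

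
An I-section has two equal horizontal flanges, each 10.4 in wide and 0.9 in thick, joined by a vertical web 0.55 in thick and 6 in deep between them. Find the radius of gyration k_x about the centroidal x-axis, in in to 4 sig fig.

Decompose the section into non-overlapping parts with the origin at the bottom-left of its bounding rectangle.
Bottom flange: 10.4 × 0.9, A = 9.36 in², y = 0.45 in, Ī = 0.6318 in⁴.
Web: 0.55 × 6, A = 3.3 in², y = 3.9 in, Ī = 9.9 in⁴.
Top flange: 10.4 × 0.9, A = 9.36 in², y = 7.35 in, Ī = 0.6318 in⁴.
By symmetry the centroid is at mid-height, ȳ = 3.9 in.
Transfer each piece to the centroidal x-axis using Ī + A·d² with d = y − 3.9:
  bottom flange: d = -3.45 in → contributes +112.039 in⁴
  web: d = 0 in → contributes +9.9 in⁴
  top flange: d = 3.45 in → contributes +112.039 in⁴
Total I = 233.978 in⁴.
Radius of gyration: k = √(I/A) = √(233.978 / 22.02) = 3.25971 in.

k_x ≈ 3.260 in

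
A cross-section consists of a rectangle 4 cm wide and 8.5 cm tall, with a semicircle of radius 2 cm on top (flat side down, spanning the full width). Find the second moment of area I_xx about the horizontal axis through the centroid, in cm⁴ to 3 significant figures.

Split into non-overlapping primitives; take the origin at the lower-left of the bounding box.
Rectangular body: 4 × 8.5, A = 34 cm², y = 4.25 cm, Ī = 204.71 cm⁴.
Semicircular cap: semicircle r = 2, A = 6.2832 cm², y = 9.3488 cm, Ī = 1.7561 cm⁴.
Centroid: ȳ = ΣA·y / ΣA = 5.0453 cm.
Transfer each piece to the horizontal axis through the centroid using Ī + A·d² with d = y − 5.0453:
  rectangular body: d = -0.79529 cm → contributes +226.21 cm⁴
  semicircular cap: d = 4.3035 cm → contributes +118.12 cm⁴
Total I = 344.34 cm⁴.

I_xx ≈ 344 cm⁴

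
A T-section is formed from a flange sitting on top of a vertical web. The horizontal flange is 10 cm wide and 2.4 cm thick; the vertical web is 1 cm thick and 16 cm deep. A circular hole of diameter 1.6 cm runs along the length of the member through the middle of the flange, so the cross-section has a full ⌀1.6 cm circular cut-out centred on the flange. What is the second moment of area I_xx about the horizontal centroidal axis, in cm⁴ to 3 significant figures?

Break the section into simple shapes (no overlaps), measuring from the bottom-left corner of the bounding box.
Flange: 10 × 2.4, A = 24 cm², y = 17.2 cm, Ī = 11.52 cm⁴.
Web: 1 × 16, A = 16 cm², y = 8 cm, Ī = 341.33 cm⁴.
Hole (subtracted): ⌀1.6, A = 2.0106 cm², y = 17.2 cm, Ī = 0.3217 cm⁴.
Centroid: ȳ = ΣA·y / ΣA = 13.325 cm.
Transfer each piece to the horizontal centroidal axis using Ī + A·d² with d = y − 13.325:
  flange: d = 3.8748 cm → contributes +371.85 cm⁴
  web: d = -5.3252 cm → contributes +795.06 cm⁴
  hole: d = 3.8748 cm → contributes −30.509 cm⁴
Total I = 1136.4 cm⁴.

I_xx ≈ 1140 cm⁴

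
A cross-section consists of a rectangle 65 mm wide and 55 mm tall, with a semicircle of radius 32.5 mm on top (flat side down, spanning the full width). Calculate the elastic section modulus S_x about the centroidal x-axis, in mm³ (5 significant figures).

Decompose the section into non-overlapping parts with the origin at the bottom-left of its bounding rectangle.
Rectangular body: 65 × 55, A = 3 575 mm², y = 27.5 mm, Ī = 901197.9 mm⁴.
Semicircular cap: semicircle r = 32.5, A = 1659.154 mm², y = 68.79343 mm, Ī = 122451.9 mm⁴.
Centroid: ȳ = ΣA·y / ΣA = 40.58944 mm.
Transfer each piece to the centroidal x-axis using Ī + A·d² with d = y − 40.58944:
  rectangular body: d = -13.08944 mm → contributes +1 513 715 mm⁴
  semicircular cap: d = 28.20399 mm → contributes +1 442 250 mm⁴
Total I = 2 955 965 mm⁴.
Extreme fibre distance c = 46.91056 mm; S = I/c = 63012.79 mm³.

S_x ≈ 6.3013 × 10⁴ mm³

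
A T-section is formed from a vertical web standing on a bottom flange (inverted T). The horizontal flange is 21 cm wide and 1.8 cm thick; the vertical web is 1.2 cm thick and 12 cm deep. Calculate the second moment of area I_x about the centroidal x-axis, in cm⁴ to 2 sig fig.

I_x ≈ 680 cm⁴

Decompose the section into non-overlapping parts with the origin at the bottom-left of its bounding rectangle.
Flange: 21 × 1.8, A = 37.8 cm², y = 0.9 cm, Ī = 10.21 cm⁴.
Web: 1.2 × 12, A = 14.4 cm², y = 7.8 cm, Ī = 172.8 cm⁴.
Centroid: ȳ = ΣA·y / ΣA = 2.803 cm.
Transfer each piece to the centroidal x-axis using Ī + A·d² with d = y − 2.803:
  flange: d = -1.903 cm → contributes +147.2 cm⁴
  web: d = 4.997 cm → contributes +532.3 cm⁴
Total I = 679.5 cm⁴.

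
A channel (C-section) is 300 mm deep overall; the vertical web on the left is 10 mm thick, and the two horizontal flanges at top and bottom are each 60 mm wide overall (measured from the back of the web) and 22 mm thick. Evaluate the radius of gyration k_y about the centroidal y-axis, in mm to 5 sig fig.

Decompose the section into non-overlapping parts with the origin at the bottom-left of its bounding rectangle.
Web: 10 × 300, A = 3 000 mm², x = 5 mm, Ī = 25 000 mm⁴.
Top flange (beyond web): 50 × 22, A = 1 100 mm², x = 35 mm, Ī = 229166.7 mm⁴.
Bottom flange (beyond web): 50 × 22, A = 1 100 mm², x = 35 mm, Ī = 229166.7 mm⁴.
Centroid: x̄ = ΣA·x / ΣA = 17.69231 mm.
Transfer each piece to the centroidal y-axis using Ī + A·d² with d = x − 17.69231:
  web: d = -12.69231 mm → contributes +508 284 mm⁴
  top flange (beyond web): d = 17.30769 mm → contributes +558678.5 mm⁴
  bottom flange (beyond web): d = 17.30769 mm → contributes +558678.5 mm⁴
Total I = 1 625 641 mm⁴.
Radius of gyration: k = √(I/A) = √(1 625 641 / 5 200) = 17.68116 mm.

k_y ≈ 17.681 mm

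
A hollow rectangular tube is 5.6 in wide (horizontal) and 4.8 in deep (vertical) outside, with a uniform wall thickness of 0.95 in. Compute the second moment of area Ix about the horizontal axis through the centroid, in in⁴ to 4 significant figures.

Decompose the section into non-overlapping parts with the origin at the bottom-left of its bounding rectangle.
Outer rectangle: 5.6 × 4.8, A = 26.88 in², y = 2.4 in, Ī = 51.6096 in⁴.
Inner void (subtracted): 3.7 × 2.9, A = 10.73 in², y = 2.4 in, Ī = 7.51994 in⁴.
By symmetry the centroid is at mid-height, ȳ = 2.4 in.
All pieces are centred on the horizontal axis through the centroid, so I = ΣĪ (holes subtracted) = 44.0897 in⁴.

Ix ≈ 44.09 in⁴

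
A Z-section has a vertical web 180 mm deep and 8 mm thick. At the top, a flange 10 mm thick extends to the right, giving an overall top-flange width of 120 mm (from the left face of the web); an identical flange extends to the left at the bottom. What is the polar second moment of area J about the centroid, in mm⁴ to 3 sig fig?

J ≈ 3.05 × 10⁷ mm⁴

Split into non-overlapping primitives; take the origin at the lower-left of the bounding box.
Web: 8 × 180, A = 1 440 mm², y = 90 mm, Ī = 3 888 000 mm⁴.
Top flange (beyond web): 112 × 10, A = 1 120 mm², y = 175 mm, Ī = 9333.3 mm⁴.
Bottom flange (beyond web): 112 × 10, A = 1 120 mm², y = 5 mm, Ī = 9333.3 mm⁴.
Centroid: ȳ = ΣA·y / ΣA = 90 mm.
Transfer each piece to the centroidal x-axis using Ī + A·d² with d = y − 90:
  web: d = 0 mm → contributes +3 888 000 mm⁴
  top flange (beyond web): d = 85 mm → contributes +8 101 333 mm⁴
  bottom flange (beyond web): d = -85 mm → contributes +8 101 333 mm⁴
Total I = 20 090 667 mm⁴.
For the y-axis: x̄ = 116 mm.
Repeating about the centroidal y-axis gives I_y = 10 413 227 mm⁴.
Polar second moment: J = I_x + I_y = 30 503 893 mm⁴.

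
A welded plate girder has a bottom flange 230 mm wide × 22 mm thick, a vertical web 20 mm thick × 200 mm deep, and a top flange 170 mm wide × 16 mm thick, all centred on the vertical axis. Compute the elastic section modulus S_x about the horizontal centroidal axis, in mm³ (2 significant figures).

Decompose the section into non-overlapping parts with the origin at the bottom-left of its bounding rectangle.
Bottom plate: 230 × 22, A = 5 060 mm², y = 11 mm, Ī = 204 087 mm⁴.
Web plate: 20 × 200, A = 4 000 mm², y = 122 mm, Ī = 13 333 333 mm⁴.
Top plate: 170 × 16, A = 2 720 mm², y = 230 mm, Ī = 58 027 mm⁴.
Centroid: ȳ = ΣA·y / ΣA = 99.26 mm.
Transfer each piece to the horizontal centroidal axis using Ī + A·d² with d = y − 99.26:
  bottom plate: d = -88.26 mm → contributes +39 618 886 mm⁴
  web plate: d = 22.74 mm → contributes +15 402 116 mm⁴
  top plate: d = 130.7 mm → contributes +46 552 221 mm⁴
Total I = 101 573 222 mm⁴.
Extreme fibre distance c = 138.7 mm; S = I/c = 732 102 mm³.

S_x ≈ 7.3 × 10⁵ mm³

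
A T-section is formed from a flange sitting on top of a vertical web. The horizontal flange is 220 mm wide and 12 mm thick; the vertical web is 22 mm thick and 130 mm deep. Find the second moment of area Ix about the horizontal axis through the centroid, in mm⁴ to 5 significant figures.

Break the section into simple shapes (no overlaps), measuring from the bottom-left corner of the bounding box.
Flange: 220 × 12, A = 2 640 mm², y = 136 mm, Ī = 31 680 mm⁴.
Web: 22 × 130, A = 2 860 mm², y = 65 mm, Ī = 4 027 833 mm⁴.
Centroid: ȳ = ΣA·y / ΣA = 99.08 mm.
Transfer each piece to the horizontal axis through the centroid using Ī + A·d² with d = y − 99.08:
  flange: d = 36.92 mm → contributes +3 630 228 mm⁴
  web: d = -34.08 mm → contributes +7 349 570 mm⁴
Total I = 10 979 798 mm⁴.

Ix ≈ 1.0980 × 10⁷ mm⁴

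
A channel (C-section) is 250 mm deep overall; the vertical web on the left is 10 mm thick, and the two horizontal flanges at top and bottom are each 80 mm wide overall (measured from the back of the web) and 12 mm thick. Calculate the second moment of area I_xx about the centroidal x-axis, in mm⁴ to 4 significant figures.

Treat the section as a set of non-overlapping primitives; coordinates are from the bounding-box lower-left.
Web: 10 × 250, A = 2 500 mm², y = 125 mm, Ī = 13 020 833 mm⁴.
Top flange (beyond web): 70 × 12, A = 840 mm², y = 244 mm, Ī = 10 080 mm⁴.
Bottom flange (beyond web): 70 × 12, A = 840 mm², y = 6 mm, Ī = 10 080 mm⁴.
By symmetry the centroid is at mid-height, ȳ = 125 mm.
Transfer each piece to the centroidal x-axis using Ī + A·d² with d = y − 125:
  web: d = 0 mm → contributes +13 020 833 mm⁴
  top flange (beyond web): d = 119 mm → contributes +11 905 320 mm⁴
  bottom flange (beyond web): d = -119 mm → contributes +11 905 320 mm⁴
Total I = 36 831 473 mm⁴.

I_xx ≈ 3.683 × 10⁷ mm⁴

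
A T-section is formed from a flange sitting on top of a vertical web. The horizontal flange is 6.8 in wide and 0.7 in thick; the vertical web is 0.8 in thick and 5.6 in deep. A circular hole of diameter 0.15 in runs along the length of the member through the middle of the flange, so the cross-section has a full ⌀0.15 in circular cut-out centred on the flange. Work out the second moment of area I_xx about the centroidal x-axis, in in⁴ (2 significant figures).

Break the section into simple shapes (no overlaps), measuring from the bottom-left corner of the bounding box.
Flange: 6.8 × 0.7, A = 4.76 in², y = 5.95 in, Ī = 0.1944 in⁴.
Web: 0.8 × 5.6, A = 4.48 in², y = 2.8 in, Ī = 11.71 in⁴.
Hole (subtracted): ⌀0.15, A = 0.01767 in², y = 5.95 in, Ī = 0.00002485 in⁴.
Centroid: ȳ = ΣA·y / ΣA = 4.42 in.
Transfer each piece to the centroidal x-axis using Ī + A·d² with d = y − 4.42:
  flange: d = 1.53 in → contributes +11.34 in⁴
  web: d = -1.62 in → contributes +23.46 in⁴
  hole: d = 1.53 in → contributes −0.0414 in⁴
Total I = 34.76 in⁴.

I_xx ≈ 35 in⁴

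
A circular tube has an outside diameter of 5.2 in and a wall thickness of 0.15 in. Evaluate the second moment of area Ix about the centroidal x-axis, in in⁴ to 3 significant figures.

Ix ≈ 7.59 in⁴

Break the section into simple shapes (no overlaps), measuring from the bottom-left corner of the bounding box.
Outer circle: ⌀5.2, A = 21.237 in², y = 2.6 in, Ī = 35.891 in⁴.
Bore (subtracted): ⌀4.9, A = 18.857 in², y = 2.6 in, Ī = 28.298 in⁴.
By symmetry the centroid is at mid-height, ȳ = 2.6 in.
All pieces are centred on the centroidal x-axis, so I = ΣĪ (holes subtracted) = 7.5929 in⁴.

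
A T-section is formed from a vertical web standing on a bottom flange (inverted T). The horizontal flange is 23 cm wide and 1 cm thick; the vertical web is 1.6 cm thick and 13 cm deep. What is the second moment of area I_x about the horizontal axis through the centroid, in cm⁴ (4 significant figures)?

Break the section into simple shapes (no overlaps), measuring from the bottom-left corner of the bounding box.
Flange: 23 × 1, A = 23 cm², y = 0.5 cm, Ī = 1.91667 cm⁴.
Web: 1.6 × 13, A = 20.8 cm², y = 7.5 cm, Ī = 292.933 cm⁴.
Centroid: ȳ = ΣA·y / ΣA = 3.8242 cm.
Transfer each piece to the horizontal axis through the centroid using Ī + A·d² with d = y − 3.8242:
  flange: d = -3.3242 cm → contributes +256.074 cm⁴
  web: d = 3.6758 cm → contributes +573.973 cm⁴
Total I = 830.046 cm⁴.

I_x ≈ 830.0 cm⁴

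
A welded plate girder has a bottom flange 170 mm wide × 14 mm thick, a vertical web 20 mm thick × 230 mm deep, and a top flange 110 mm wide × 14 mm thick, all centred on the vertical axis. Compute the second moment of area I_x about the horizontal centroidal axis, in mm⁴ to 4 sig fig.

I_x ≈ 7.745 × 10⁷ mm⁴

Decompose the section into non-overlapping parts with the origin at the bottom-left of its bounding rectangle.
Bottom plate: 170 × 14, A = 2 380 mm², y = 7 mm, Ī = 38873.3 mm⁴.
Web plate: 20 × 230, A = 4 600 mm², y = 129 mm, Ī = 20 278 333 mm⁴.
Top plate: 110 × 14, A = 1 540 mm², y = 251 mm, Ī = 25153.3 mm⁴.
Centroid: ȳ = ΣA·y / ΣA = 116.972 mm.
Transfer each piece to the horizontal centroidal axis using Ī + A·d² with d = y − 116.972:
  bottom plate: d = -109.972 mm → contributes +28 822 126 mm⁴
  web plate: d = 12.0282 mm → contributes +20 943 847 mm⁴
  top plate: d = 134.028 mm → contributes +27 689 020 mm⁴
Total I = 77 454 993 mm⁴.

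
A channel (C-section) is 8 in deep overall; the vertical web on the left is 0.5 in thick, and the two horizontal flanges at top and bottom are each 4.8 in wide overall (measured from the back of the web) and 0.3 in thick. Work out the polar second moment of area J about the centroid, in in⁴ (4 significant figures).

J ≈ 72.69 in⁴

Decompose the section into non-overlapping parts with the origin at the bottom-left of its bounding rectangle.
Web: 0.5 × 8, A = 4 in², y = 4 in, Ī = 21.3333 in⁴.
Top flange (beyond web): 4.3 × 0.3, A = 1.29 in², y = 7.85 in, Ī = 0.009675 in⁴.
Bottom flange (beyond web): 4.3 × 0.3, A = 1.29 in², y = 0.15 in, Ī = 0.009675 in⁴.
By symmetry the centroid is at mid-height, ȳ = 4 in.
Transfer each piece to the centroidal x-axis using Ī + A·d² with d = y − 4:
  web: d = 0 in → contributes +21.3333 in⁴
  top flange (beyond web): d = 3.85 in → contributes +19.1307 in⁴
  bottom flange (beyond web): d = -3.85 in → contributes +19.1307 in⁴
Total I = 59.5947 in⁴.
For the y-axis: x̄ = 1.19103 in.
Repeating about the centroidal y-axis gives I_y = 13.0926 in⁴.
Polar second moment: J = I_x + I_y = 72.6873 in⁴.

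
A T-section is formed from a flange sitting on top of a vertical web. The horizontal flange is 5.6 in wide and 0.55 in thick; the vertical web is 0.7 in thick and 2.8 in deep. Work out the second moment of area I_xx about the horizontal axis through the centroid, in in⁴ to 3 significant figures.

I_xx ≈ 4.72 in⁴

Break the section into simple shapes (no overlaps), measuring from the bottom-left corner of the bounding box.
Flange: 5.6 × 0.55, A = 3.08 in², y = 3.075 in, Ī = 0.077642 in⁴.
Web: 0.7 × 2.8, A = 1.96 in², y = 1.4 in, Ī = 1.2805 in⁴.
Centroid: ȳ = ΣA·y / ΣA = 2.4236 in.
Transfer each piece to the horizontal axis through the centroid using Ī + A·d² with d = y − 2.4236:
  flange: d = 0.65139 in → contributes +1.3845 in⁴
  web: d = -1.0236 in → contributes +3.3342 in⁴
Total I = 4.7187 in⁴.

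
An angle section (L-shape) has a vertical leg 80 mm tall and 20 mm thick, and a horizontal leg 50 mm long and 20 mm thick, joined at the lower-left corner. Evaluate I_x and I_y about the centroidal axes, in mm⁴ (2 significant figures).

Break the section into simple shapes (no overlaps), measuring from the bottom-left corner of the bounding box.
Vertical leg: 20 × 80, A = 1 600 mm², y = 40 mm, Ī = 853 333 mm⁴.
Horizontal leg (remainder): 30 × 20, A = 600 mm², y = 10 mm, Ī = 20 000 mm⁴.
Centroid: ȳ = ΣA·y / ΣA = 31.82 mm.
Transfer each piece to the centroidal x-axis using Ī + A·d² with d = y − 31.82:
  vertical leg: d = 8.182 mm → contributes +960 441 mm⁴
  horizontal leg (remainder): d = -21.82 mm → contributes +305 620 mm⁴
Total I = 1 266 061 mm⁴.
For the y-axis: x̄ = 16.82 mm.
Repeating about the centroidal y-axis gives I_y = 371 061 mm⁴.

I_x ≈ 1.3 × 10⁶ mm⁴, I_y ≈ 3.7 × 10⁵ mm⁴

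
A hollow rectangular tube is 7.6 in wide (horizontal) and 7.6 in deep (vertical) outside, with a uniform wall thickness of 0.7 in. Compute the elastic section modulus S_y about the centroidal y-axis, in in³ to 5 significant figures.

Treat the section as a set of non-overlapping primitives; coordinates are from the bounding-box lower-left.
Outer rectangle: 7.6 × 7.6, A = 57.76 in², x = 3.8 in, Ī = 278.0181 in⁴.
Inner void (subtracted): 6.2 × 6.2, A = 38.44 in², x = 3.8 in, Ī = 123.1361 in⁴.
By symmetry the centroid is at mid-width, x̄ = 3.8 in.
All pieces are centred on the centroidal y-axis, so I = ΣĪ (holes subtracted) = 154.882 in⁴.
Extreme fibre distance c = 3.8 in; S = I/c = 40.75842 in³.

S_y ≈ 40.758 in³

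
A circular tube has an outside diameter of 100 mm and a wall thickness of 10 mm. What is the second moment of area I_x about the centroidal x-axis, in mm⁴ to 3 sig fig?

I_x ≈ 2.90 × 10⁶ mm⁴

Split into non-overlapping primitives; take the origin at the lower-left of the bounding box.
Outer circle: ⌀100, A = 7 854 mm², y = 50 mm, Ī = 4 908 739 mm⁴.
Bore (subtracted): ⌀80, A = 5026.5 mm², y = 50 mm, Ī = 2 010 619 mm⁴.
By symmetry the centroid is at mid-height, ȳ = 50 mm.
All pieces are centred on the centroidal x-axis, so I = ΣĪ (holes subtracted) = 2 898 119 mm⁴.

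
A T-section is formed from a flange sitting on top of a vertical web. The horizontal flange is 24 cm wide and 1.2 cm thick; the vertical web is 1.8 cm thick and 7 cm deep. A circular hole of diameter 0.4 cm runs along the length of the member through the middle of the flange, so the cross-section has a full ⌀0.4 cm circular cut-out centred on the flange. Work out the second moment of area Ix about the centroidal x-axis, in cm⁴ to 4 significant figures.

Ix ≈ 202.1 cm⁴

Decompose the section into non-overlapping parts with the origin at the bottom-left of its bounding rectangle.
Flange: 24 × 1.2, A = 28.8 cm², y = 7.6 cm, Ī = 3.456 cm⁴.
Web: 1.8 × 7, A = 12.6 cm², y = 3.5 cm, Ī = 51.45 cm⁴.
Hole (subtracted): ⌀0.4, A = 0.125664 cm², y = 7.6 cm, Ī = 0.00125664 cm⁴.
Centroid: ȳ = ΣA·y / ΣA = 6.34837 cm.
Transfer each piece to the centroidal x-axis using Ī + A·d² with d = y − 6.34837:
  flange: d = 1.25163 cm → contributes +48.5731 cm⁴
  web: d = -2.84837 cm → contributes +153.677 cm⁴
  hole: d = 1.25163 cm → contributes −0.198117 cm⁴
Total I = 202.052 cm⁴.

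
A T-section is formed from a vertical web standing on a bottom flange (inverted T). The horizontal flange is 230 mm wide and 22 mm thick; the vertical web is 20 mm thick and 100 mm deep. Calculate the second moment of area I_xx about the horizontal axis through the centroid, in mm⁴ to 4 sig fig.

I_xx ≈ 7.205 × 10⁶ mm⁴

Break the section into simple shapes (no overlaps), measuring from the bottom-left corner of the bounding box.
Flange: 230 × 22, A = 5 060 mm², y = 11 mm, Ī = 204 087 mm⁴.
Web: 20 × 100, A = 2 000 mm², y = 72 mm, Ī = 1 666 667 mm⁴.
Centroid: ȳ = ΣA·y / ΣA = 28.2805 mm.
Transfer each piece to the horizontal axis through the centroid using Ī + A·d² with d = y − 28.2805:
  flange: d = -17.2805 mm → contributes +1 715 074 mm⁴
  web: d = 43.7195 mm → contributes +5 489 464 mm⁴
Total I = 7 204 538 mm⁴.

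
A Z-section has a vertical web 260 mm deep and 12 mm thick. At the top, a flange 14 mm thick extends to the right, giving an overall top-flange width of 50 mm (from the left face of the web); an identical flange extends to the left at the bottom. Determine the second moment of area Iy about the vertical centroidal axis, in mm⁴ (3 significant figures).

Iy ≈ 8.30 × 10⁵ mm⁴

Split into non-overlapping primitives; take the origin at the lower-left of the bounding box.
Web: 12 × 260, A = 3 120 mm², x = 44 mm, Ī = 37 440 mm⁴.
Top flange (beyond web): 38 × 14, A = 532 mm², x = 69 mm, Ī = 64 017 mm⁴.
Bottom flange (beyond web): 38 × 14, A = 532 mm², x = 19 mm, Ī = 64 017 mm⁴.
Centroid: x̄ = ΣA·x / ΣA = 44 mm.
Transfer each piece to the vertical centroidal axis using Ī + A·d² with d = x − 44:
  web: d = 0 mm → contributes +37 440 mm⁴
  top flange (beyond web): d = 25 mm → contributes +396 517 mm⁴
  bottom flange (beyond web): d = -25 mm → contributes +396 517 mm⁴
Total I = 830 475 mm⁴.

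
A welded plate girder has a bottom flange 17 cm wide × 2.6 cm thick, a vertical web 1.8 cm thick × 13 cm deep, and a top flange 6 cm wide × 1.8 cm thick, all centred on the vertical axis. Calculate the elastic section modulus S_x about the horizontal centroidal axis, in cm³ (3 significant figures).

Break the section into simple shapes (no overlaps), measuring from the bottom-left corner of the bounding box.
Bottom plate: 17 × 2.6, A = 44.2 cm², y = 1.3 cm, Ī = 24.899 cm⁴.
Web plate: 1.8 × 13, A = 23.4 cm², y = 9.1 cm, Ī = 329.55 cm⁴.
Top plate: 6 × 1.8, A = 10.8 cm², y = 16.5 cm, Ī = 2.916 cm⁴.
Centroid: ȳ = ΣA·y / ΣA = 5.7219 cm.
Transfer each piece to the horizontal centroidal axis using Ī + A·d² with d = y − 5.7219:
  bottom plate: d = -4.4219 cm → contributes +889.17 cm⁴
  web plate: d = 3.3781 cm → contributes +596.57 cm⁴
  top plate: d = 10.778 cm → contributes +1257.5 cm⁴
Total I = 2743.3 cm⁴.
Extreme fibre distance c = 11.678 cm; S = I/c = 234.91 cm³.

S_x ≈ 235 cm³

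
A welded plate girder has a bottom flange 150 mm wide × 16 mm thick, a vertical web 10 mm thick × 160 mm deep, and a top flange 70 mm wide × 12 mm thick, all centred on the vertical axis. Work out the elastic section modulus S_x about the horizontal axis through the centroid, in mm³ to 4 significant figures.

Break the section into simple shapes (no overlaps), measuring from the bottom-left corner of the bounding box.
Bottom plate: 150 × 16, A = 2 400 mm², y = 8 mm, Ī = 51 200 mm⁴.
Web plate: 10 × 160, A = 1 600 mm², y = 96 mm, Ī = 3 413 333 mm⁴.
Top plate: 70 × 12, A = 840 mm², y = 182 mm, Ī = 10 080 mm⁴.
Centroid: ȳ = ΣA·y / ΣA = 67.2893 mm.
Transfer each piece to the horizontal axis through the centroid using Ī + A·d² with d = y − 67.2893:
  bottom plate: d = -59.2893 mm → contributes +8 487 718 mm⁴
  web plate: d = 28.7107 mm → contributes +4 732 224 mm⁴
  top plate: d = 114.711 mm → contributes +11 063 266 mm⁴
Total I = 24 283 208 mm⁴.
Extreme fibre distance c = 120.711 mm; S = I/c = 201 169 mm³.

S_x ≈ 2.012 × 10⁵ mm³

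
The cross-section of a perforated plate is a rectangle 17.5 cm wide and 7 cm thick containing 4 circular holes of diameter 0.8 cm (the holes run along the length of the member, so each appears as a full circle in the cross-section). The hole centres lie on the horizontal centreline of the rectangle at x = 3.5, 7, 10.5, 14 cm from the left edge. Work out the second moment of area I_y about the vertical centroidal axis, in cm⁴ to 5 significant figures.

Split into non-overlapping primitives; take the origin at the lower-left of the bounding box.
Plate: 17.5 × 7, A = 122.5 cm², x = 8.75 cm, Ī = 3126.302 cm⁴.
Hole 1 (subtracted): ⌀0.8, A = 0.5026548 cm², x = 3.5 cm, Ī = 0.02010619 cm⁴.
Hole 2 (subtracted): ⌀0.8, A = 0.5026548 cm², x = 7 cm, Ī = 0.02010619 cm⁴.
Hole 3 (subtracted): ⌀0.8, A = 0.5026548 cm², x = 10.5 cm, Ī = 0.02010619 cm⁴.
Hole 4 (subtracted): ⌀0.8, A = 0.5026548 cm², x = 14 cm, Ī = 0.02010619 cm⁴.
By symmetry the centroid is at mid-width, x̄ = 8.75 cm.
Transfer each piece to the vertical centroidal axis using Ī + A·d² with d = x − 8.75:
  plate: d = 0 cm → contributes +3126.302 cm⁴
  hole 1: d = -5.25 cm → contributes −13.87453 cm⁴
  hole 2: d = -1.75 cm → contributes −1.559487 cm⁴
  hole 3: d = 1.75 cm → contributes −1.559487 cm⁴
  hole 4: d = 5.25 cm → contributes −13.87453 cm⁴
Total I = 3095.434 cm⁴.

I_y ≈ 3095.4 cm⁴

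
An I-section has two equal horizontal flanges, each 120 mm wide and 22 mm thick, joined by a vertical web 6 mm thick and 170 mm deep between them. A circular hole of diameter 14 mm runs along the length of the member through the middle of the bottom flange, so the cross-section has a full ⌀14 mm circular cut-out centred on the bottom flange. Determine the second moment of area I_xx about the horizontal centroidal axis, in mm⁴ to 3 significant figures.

Break the section into simple shapes (no overlaps), measuring from the bottom-left corner of the bounding box.
Bottom flange: 120 × 22, A = 2 640 mm², y = 11 mm, Ī = 106 480 mm⁴.
Web: 6 × 170, A = 1 020 mm², y = 107 mm, Ī = 2 456 500 mm⁴.
Top flange: 120 × 22, A = 2 640 mm², y = 203 mm, Ī = 106 480 mm⁴.
Hole (subtracted): ⌀14, A = 153.94 mm², y = 11 mm, Ī = 1885.7 mm⁴.
Centroid: ȳ = ΣA·y / ΣA = 109.4 mm.
Transfer each piece to the horizontal centroidal axis using Ī + A·d² with d = y − 109.4:
  bottom flange: d = -98.404 mm → contributes +25 670 763 mm⁴
  web: d = -2.4045 mm → contributes +2 462 397 mm⁴
  top flange: d = 93.596 mm → contributes +23 233 203 mm⁴
  hole: d = -98.404 mm → contributes −1 492 536 mm⁴
Total I = 49 873 828 mm⁴.

I_xx ≈ 4.99 × 10⁷ mm⁴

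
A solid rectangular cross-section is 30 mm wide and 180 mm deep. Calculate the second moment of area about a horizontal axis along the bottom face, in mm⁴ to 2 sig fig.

I_base ≈ 5.8 × 10⁷ mm⁴

The section: 30 × 180, A = 5 400 mm², y = 90 mm, Ī = 14 580 000 mm⁴.
Transfer it to the base of the section using Ī + A·d² with d = y − 0:
  the section: d = 90 mm → contributes +58 320 000 mm⁴
Total I = 58 320 000 mm⁴.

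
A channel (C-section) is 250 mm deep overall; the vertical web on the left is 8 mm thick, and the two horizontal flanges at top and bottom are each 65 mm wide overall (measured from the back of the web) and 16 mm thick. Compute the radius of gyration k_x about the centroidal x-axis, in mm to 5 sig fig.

k_x ≈ 96.248 mm

Decompose the section into non-overlapping parts with the origin at the bottom-left of its bounding rectangle.
Web: 8 × 250, A = 2 000 mm², y = 125 mm, Ī = 10 416 667 mm⁴.
Top flange (beyond web): 57 × 16, A = 912 mm², y = 242 mm, Ī = 19 456 mm⁴.
Bottom flange (beyond web): 57 × 16, A = 912 mm², y = 8 mm, Ī = 19 456 mm⁴.
By symmetry the centroid is at mid-height, ȳ = 125 mm.
Transfer each piece to the centroidal x-axis using Ī + A·d² with d = y − 125:
  web: d = 0 mm → contributes +10 416 667 mm⁴
  top flange (beyond web): d = 117 mm → contributes +12 503 824 mm⁴
  bottom flange (beyond web): d = -117 mm → contributes +12 503 824 mm⁴
Total I = 35 424 315 mm⁴.
Radius of gyration: k = √(I/A) = √(35 424 315 / 3 824) = 96.24802 mm.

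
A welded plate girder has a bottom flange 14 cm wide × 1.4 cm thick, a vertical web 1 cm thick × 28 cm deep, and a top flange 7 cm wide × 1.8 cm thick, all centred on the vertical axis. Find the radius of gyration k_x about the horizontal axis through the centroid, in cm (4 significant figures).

k_x ≈ 12.02 cm

Decompose the section into non-overlapping parts with the origin at the bottom-left of its bounding rectangle.
Bottom plate: 14 × 1.4, A = 19.6 cm², y = 0.7 cm, Ī = 3.20133 cm⁴.
Web plate: 1 × 28, A = 28 cm², y = 15.4 cm, Ī = 1829.33 cm⁴.
Top plate: 7 × 1.8, A = 12.6 cm², y = 30.3 cm, Ī = 3.402 cm⁴.
Centroid: ȳ = ΣA·y / ΣA = 13.7326 cm.
Transfer each piece to the horizontal axis through the centroid using Ī + A·d² with d = y − 13.7326:
  bottom plate: d = -13.0326 cm → contributes +3332.21 cm⁴
  web plate: d = 1.66744 cm → contributes +1907.18 cm⁴
  top plate: d = 16.5674 cm → contributes +3461.85 cm⁴
Total I = 8701.25 cm⁴.
Radius of gyration: k = √(I/A) = √(8701.25 / 60.2) = 12.0224 cm.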